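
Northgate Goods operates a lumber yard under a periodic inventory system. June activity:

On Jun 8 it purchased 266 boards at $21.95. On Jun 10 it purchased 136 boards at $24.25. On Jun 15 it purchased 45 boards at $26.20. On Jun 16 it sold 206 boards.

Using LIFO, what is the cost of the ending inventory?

Ending inventory = $5,289.95

Jun 16, 206 sold [LIFO — newest first]: 45 @ $26.20 + 136 @ $24.25 + 25 @ $21.95 = $5,025.75
Ending inventory: 241 @ $21.95 = $5,289.95
Check: goods available $10,315.70 = COGS $5,025.75 + ending $5,289.95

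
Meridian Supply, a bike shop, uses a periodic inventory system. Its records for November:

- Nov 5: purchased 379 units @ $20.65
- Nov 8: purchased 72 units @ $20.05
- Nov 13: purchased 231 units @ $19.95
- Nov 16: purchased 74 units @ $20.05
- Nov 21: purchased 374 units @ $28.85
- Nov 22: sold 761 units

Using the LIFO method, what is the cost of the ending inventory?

Ending inventory = $7,619.85

Nov 22, 761 sold [LIFO — newest first]: 374 @ $28.85 + 74 @ $20.05 + 231 @ $19.95 + 72 @ $20.05 + 10 @ $20.65 = $18,532.15
Ending inventory: 369 @ $20.65 = $7,619.85
Check: goods available $26,152.00 = COGS $18,532.15 + ending $7,619.85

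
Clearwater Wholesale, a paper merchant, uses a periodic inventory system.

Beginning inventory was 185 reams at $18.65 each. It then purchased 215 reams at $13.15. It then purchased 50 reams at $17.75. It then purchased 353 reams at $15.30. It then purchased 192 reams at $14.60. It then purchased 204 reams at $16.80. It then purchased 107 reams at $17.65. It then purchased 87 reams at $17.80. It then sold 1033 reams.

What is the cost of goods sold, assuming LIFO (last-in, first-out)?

COGS = $16,481.95

Sale 1 (1033) [LIFO — newest first]: 87 @ $17.80 + 107 @ $17.65 + 204 @ $16.80 + 192 @ $14.60 + 353 @ $15.30 + 50 @ $17.75 + 40 @ $13.15 = $16,481.95
Ending inventory: 185 @ $18.65 + 175 @ $13.15 = $5,751.50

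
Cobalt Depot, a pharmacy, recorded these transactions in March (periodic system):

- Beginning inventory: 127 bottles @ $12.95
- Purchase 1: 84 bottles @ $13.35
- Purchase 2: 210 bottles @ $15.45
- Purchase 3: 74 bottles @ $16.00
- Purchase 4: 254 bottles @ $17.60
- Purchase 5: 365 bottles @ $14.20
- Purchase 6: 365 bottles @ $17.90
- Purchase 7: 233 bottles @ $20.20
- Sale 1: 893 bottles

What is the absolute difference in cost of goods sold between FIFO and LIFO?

FIFO COGS: 127 @ $12.95 + 84 @ $13.35 + 210 @ $15.45 + 74 @ $16.00 + 254 @ $17.60 + 144 @ $14.20 = $13,709.75
LIFO COGS: 233 @ $20.20 + 365 @ $17.90 + 295 @ $14.20 = $15,429.10
Difference = |$13,709.75 − $15,429.10| = $1,719.35

$1,719.35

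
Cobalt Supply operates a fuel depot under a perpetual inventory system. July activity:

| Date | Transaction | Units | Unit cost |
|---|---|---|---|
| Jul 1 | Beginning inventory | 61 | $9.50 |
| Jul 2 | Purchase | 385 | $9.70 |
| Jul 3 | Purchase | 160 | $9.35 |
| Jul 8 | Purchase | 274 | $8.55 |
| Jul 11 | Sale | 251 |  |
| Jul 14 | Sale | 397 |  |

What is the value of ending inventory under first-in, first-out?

Ending inventory = $1,983.60

Jul 11, 251 sold [FIFO — oldest first]: 61 @ $9.50 + 190 @ $9.70 = $2,422.50
Jul 14, 397 sold [FIFO — oldest first]: 195 @ $9.70 + 160 @ $9.35 + 42 @ $8.55 = $3,746.60
Total COGS = $2,422.50 + $3,746.60 = $6,169.10
Ending inventory: 232 @ $8.55 = $1,983.60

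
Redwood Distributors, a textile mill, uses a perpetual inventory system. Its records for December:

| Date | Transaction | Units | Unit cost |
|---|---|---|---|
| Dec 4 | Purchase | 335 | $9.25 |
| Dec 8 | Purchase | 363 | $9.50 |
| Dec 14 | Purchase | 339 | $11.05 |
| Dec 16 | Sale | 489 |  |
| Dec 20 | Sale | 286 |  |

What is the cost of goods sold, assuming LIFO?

Dec 16, 489 sold [LIFO — newest first]: 339 @ $11.05 + 150 @ $9.50 = $5,170.95
Dec 20, 286 sold [LIFO — newest first]: 213 @ $9.50 + 73 @ $9.25 = $2,698.75
Total COGS = $5,170.95 + $2,698.75 = $7,869.70
Ending inventory: 262 @ $9.25 = $2,423.50

COGS = $7,869.70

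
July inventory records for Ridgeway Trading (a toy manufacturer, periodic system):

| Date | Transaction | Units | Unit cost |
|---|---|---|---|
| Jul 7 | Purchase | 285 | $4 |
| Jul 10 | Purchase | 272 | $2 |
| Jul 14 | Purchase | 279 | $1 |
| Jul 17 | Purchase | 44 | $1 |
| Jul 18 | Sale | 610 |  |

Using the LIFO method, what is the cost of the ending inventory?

Jul 18, 610 sold [LIFO — newest first]: 44 @ $1 + 279 @ $1 + 272 @ $2 + 15 @ $4 = $927
Ending inventory: 270 @ $4 = $1,080
Check: goods available $2,007 = COGS $927 + ending $1,080

Ending inventory = $1,080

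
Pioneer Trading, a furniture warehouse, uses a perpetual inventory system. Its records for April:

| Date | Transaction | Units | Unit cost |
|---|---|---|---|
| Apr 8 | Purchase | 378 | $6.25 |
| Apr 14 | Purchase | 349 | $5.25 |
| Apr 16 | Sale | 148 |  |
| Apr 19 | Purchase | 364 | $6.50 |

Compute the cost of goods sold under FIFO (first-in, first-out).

COGS = $925.00

Apr 16, 148 sold [FIFO — oldest first]: 148 @ $6.25 = $925.00
Ending inventory: 230 @ $6.25 + 349 @ $5.25 + 364 @ $6.50 = $5,635.75
Check: goods available $6,560.75 = COGS $925.00 + ending $5,635.75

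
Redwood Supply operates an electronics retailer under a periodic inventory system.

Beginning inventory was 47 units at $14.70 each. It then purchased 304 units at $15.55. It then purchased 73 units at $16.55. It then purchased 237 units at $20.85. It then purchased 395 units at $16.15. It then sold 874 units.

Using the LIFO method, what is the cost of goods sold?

Sale 1 (874) [LIFO — newest first]: 395 @ $16.15 + 237 @ $20.85 + 73 @ $16.55 + 169 @ $15.55 = $15,156.80
Ending inventory: 47 @ $14.70 + 135 @ $15.55 = $2,790.15

COGS = $15,156.80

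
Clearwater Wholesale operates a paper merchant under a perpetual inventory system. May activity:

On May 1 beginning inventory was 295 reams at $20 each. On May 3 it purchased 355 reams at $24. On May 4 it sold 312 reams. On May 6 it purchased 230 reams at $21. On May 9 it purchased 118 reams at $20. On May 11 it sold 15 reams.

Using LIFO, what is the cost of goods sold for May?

COGS = $7,788

May 4, 312 sold [LIFO — newest first]: 312 @ $24 = $7,488
May 11, 15 sold [LIFO — newest first]: 15 @ $20 = $300
Total COGS = $7,488 + $300 = $7,788
Ending inventory: 295 @ $20 + 43 @ $24 + 230 @ $21 + 103 @ $20 = $13,822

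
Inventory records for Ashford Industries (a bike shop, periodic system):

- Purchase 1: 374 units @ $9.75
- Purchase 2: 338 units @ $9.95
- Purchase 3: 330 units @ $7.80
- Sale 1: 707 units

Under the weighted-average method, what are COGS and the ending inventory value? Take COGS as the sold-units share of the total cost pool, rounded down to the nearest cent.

Sale 1, sell 707: 707/1042 × $9,583.60 → $6,502.50
Ending inventory (cost pool remaining) = $3,081.10

COGS = $6,502.50; ending inventory = $3,081.10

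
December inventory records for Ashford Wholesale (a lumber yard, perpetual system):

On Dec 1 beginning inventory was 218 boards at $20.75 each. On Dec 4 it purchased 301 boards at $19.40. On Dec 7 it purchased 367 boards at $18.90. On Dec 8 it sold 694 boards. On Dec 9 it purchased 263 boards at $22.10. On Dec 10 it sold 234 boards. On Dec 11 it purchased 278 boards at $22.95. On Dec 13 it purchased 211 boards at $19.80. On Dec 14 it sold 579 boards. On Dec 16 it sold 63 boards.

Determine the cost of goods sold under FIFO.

COGS = $32,323.00

Dec 8, 694 sold [FIFO — oldest first]: 218 @ $20.75 + 301 @ $19.40 + 175 @ $18.90 = $13,670.40
Dec 10, 234 sold [FIFO — oldest first]: 192 @ $18.90 + 42 @ $22.10 = $4,557.00
Dec 14, 579 sold [FIFO — oldest first]: 221 @ $22.10 + 278 @ $22.95 + 80 @ $19.80 = $12,848.20
Dec 16, 63 sold [FIFO — oldest first]: 63 @ $19.80 = $1,247.40
Total COGS = $13,670.40 + $4,557.00 + $12,848.20 + $1,247.40 = $32,323.00
Ending inventory: 68 @ $19.80 = $1,346.40
Check: goods available $33,669.40 = COGS $32,323.00 + ending $1,346.40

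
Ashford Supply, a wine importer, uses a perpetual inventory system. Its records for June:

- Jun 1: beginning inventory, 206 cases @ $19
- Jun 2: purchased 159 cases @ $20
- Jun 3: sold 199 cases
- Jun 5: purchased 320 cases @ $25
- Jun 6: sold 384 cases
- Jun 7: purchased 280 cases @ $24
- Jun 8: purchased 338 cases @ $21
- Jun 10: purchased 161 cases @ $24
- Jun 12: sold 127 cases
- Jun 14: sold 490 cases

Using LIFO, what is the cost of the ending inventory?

Ending inventory = $5,826

Jun 3, 199 sold [LIFO — newest first]: 159 @ $20 + 40 @ $19 = $3,940
Jun 6, 384 sold [LIFO — newest first]: 320 @ $25 + 64 @ $19 = $9,216
Jun 12, 127 sold [LIFO — newest first]: 127 @ $24 = $3,048
Jun 14, 490 sold [LIFO — newest first]: 34 @ $24 + 338 @ $21 + 118 @ $24 = $10,746
Total COGS = $3,940 + $9,216 + $3,048 + $10,746 = $26,950
Ending inventory: 102 @ $19 + 162 @ $24 = $5,826
Check: goods available $32,776 = COGS $26,950 + ending $5,826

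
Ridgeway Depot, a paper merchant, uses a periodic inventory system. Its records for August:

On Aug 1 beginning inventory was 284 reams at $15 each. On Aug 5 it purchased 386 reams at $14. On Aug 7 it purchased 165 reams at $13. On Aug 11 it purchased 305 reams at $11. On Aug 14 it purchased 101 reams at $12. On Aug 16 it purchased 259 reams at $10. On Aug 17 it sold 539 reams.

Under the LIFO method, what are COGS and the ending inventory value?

Aug 17, 539 sold [LIFO — newest first]: 259 @ $10 + 101 @ $12 + 179 @ $11 = $5,771
Ending inventory: 284 @ $15 + 386 @ $14 + 165 @ $13 + 126 @ $11 = $13,195

COGS = $5,771; ending inventory = $13,195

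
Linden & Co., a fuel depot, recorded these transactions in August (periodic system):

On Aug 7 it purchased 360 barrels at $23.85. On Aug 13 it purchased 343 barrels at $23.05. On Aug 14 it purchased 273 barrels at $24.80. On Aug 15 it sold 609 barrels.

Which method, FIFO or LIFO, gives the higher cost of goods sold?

FIFO COGS: 360 @ $23.85 + 249 @ $23.05 = $14,325.45
LIFO COGS: 273 @ $24.80 + 336 @ $23.05 = $14,515.20

LIFO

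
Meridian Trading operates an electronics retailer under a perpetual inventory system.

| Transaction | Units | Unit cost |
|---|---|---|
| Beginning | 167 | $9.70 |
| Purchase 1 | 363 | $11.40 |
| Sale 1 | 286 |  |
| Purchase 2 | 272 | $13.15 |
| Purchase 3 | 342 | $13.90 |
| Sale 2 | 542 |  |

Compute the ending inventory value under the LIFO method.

Sale 1 (286) [LIFO — newest first]: 286 @ $11.40 = $3,260.40
Sale 2 (542) [LIFO — newest first]: 342 @ $13.90 + 200 @ $13.15 = $7,383.80
Total COGS = $3,260.40 + $7,383.80 = $10,644.20
Ending inventory: 167 @ $9.70 + 77 @ $11.40 + 72 @ $13.15 = $3,444.50
Check: goods available $14,088.70 = COGS $10,644.20 + ending $3,444.50

Ending inventory = $3,444.50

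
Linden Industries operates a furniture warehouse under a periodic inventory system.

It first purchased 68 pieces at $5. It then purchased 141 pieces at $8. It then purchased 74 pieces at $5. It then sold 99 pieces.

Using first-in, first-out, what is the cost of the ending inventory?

Sale 1 (99) [FIFO — oldest first]: 68 @ $5 + 31 @ $8 = $588
Ending inventory: 110 @ $8 + 74 @ $5 = $1,250

Ending inventory = $1,250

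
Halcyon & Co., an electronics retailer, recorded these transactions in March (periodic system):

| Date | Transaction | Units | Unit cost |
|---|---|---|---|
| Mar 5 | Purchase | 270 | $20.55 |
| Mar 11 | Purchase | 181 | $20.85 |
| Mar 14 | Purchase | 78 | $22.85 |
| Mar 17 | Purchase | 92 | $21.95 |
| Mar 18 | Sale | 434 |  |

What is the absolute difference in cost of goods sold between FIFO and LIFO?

$313.30

FIFO COGS: 270 @ $20.55 + 164 @ $20.85 = $8,967.90
LIFO COGS: 92 @ $21.95 + 78 @ $22.85 + 181 @ $20.85 + 83 @ $20.55 = $9,281.20
Difference = |$8,967.90 − $9,281.20| = $313.30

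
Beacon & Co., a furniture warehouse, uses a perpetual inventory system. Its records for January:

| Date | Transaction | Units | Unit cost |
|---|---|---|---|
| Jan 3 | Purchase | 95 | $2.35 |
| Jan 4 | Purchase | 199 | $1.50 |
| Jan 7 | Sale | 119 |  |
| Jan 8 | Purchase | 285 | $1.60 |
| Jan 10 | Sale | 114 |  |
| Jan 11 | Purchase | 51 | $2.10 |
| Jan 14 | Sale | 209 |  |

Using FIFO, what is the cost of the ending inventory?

Jan 7, 119 sold [FIFO — oldest first]: 95 @ $2.35 + 24 @ $1.50 = $259.25
Jan 10, 114 sold [FIFO — oldest first]: 114 @ $1.50 = $171.00
Jan 14, 209 sold [FIFO — oldest first]: 61 @ $1.50 + 148 @ $1.60 = $328.30
Total COGS = $259.25 + $171.00 + $328.30 = $758.55
Ending inventory: 137 @ $1.60 + 51 @ $2.10 = $326.30

Ending inventory = $326.30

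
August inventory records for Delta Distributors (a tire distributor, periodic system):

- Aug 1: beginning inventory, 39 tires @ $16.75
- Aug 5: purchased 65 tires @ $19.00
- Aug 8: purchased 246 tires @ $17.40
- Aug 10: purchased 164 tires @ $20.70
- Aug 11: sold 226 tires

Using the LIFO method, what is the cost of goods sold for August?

COGS = $4,473.60

Aug 11, 226 sold [LIFO — newest first]: 164 @ $20.70 + 62 @ $17.40 = $4,473.60
Ending inventory: 39 @ $16.75 + 65 @ $19.00 + 184 @ $17.40 = $5,089.85
Check: goods available $9,563.45 = COGS $4,473.60 + ending $5,089.85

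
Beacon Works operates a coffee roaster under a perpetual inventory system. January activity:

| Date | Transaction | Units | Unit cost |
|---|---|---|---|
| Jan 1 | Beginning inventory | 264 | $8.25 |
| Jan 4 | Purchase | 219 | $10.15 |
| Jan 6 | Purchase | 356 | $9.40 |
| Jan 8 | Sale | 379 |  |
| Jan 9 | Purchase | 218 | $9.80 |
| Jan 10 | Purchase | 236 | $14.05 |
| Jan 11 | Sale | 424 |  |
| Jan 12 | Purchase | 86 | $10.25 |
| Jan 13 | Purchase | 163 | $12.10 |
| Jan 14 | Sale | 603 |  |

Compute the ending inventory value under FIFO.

Ending inventory = $1,645.60

Jan 8, 379 sold [FIFO — oldest first]: 264 @ $8.25 + 115 @ $10.15 = $3,345.25
Jan 11, 424 sold [FIFO — oldest first]: 104 @ $10.15 + 320 @ $9.40 = $4,063.60
Jan 14, 603 sold [FIFO — oldest first]: 36 @ $9.40 + 218 @ $9.80 + 236 @ $14.05 + 86 @ $10.25 + 27 @ $12.10 = $6,998.80
Total COGS = $3,345.25 + $4,063.60 + $6,998.80 = $14,407.65
Ending inventory: 136 @ $12.10 = $1,645.60
Check: goods available $16,053.25 = COGS $14,407.65 + ending $1,645.60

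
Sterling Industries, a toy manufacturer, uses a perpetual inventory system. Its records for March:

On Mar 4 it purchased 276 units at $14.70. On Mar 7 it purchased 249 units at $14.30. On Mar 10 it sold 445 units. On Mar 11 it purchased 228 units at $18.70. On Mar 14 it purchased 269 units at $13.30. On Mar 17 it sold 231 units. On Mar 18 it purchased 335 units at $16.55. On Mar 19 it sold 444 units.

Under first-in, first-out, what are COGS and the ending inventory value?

COGS = $17,081.10; ending inventory = $3,922.35

Mar 10, 445 sold [FIFO — oldest first]: 276 @ $14.70 + 169 @ $14.30 = $6,473.90
Mar 17, 231 sold [FIFO — oldest first]: 80 @ $14.30 + 151 @ $18.70 = $3,967.70
Mar 19, 444 sold [FIFO — oldest first]: 77 @ $18.70 + 269 @ $13.30 + 98 @ $16.55 = $6,639.50
Total COGS = $6,473.90 + $3,967.70 + $6,639.50 = $17,081.10
Ending inventory: 237 @ $16.55 = $3,922.35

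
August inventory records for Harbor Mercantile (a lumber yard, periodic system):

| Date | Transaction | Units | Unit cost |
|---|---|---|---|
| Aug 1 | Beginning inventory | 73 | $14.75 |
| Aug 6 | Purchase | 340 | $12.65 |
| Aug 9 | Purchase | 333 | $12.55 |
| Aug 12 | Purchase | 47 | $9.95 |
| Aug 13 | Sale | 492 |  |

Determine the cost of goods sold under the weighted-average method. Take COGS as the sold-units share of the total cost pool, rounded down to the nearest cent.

Aug 13, sell 492: 492/793 × $10,024.55 → $6,219.51
Ending inventory (cost pool remaining) = $3,805.04

COGS = $6,219.51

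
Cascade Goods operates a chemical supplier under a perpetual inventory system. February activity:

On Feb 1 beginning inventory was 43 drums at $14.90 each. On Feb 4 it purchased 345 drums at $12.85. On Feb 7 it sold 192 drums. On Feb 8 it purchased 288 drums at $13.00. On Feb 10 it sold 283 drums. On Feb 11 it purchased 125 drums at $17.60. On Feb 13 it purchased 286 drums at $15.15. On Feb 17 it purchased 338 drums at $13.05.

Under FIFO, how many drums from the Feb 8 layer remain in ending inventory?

201

Feb 7, 192 sold [FIFO — oldest first]: 43 @ $14.90 + 149 @ $12.85 = $2,555.35
Feb 10, 283 sold [FIFO — oldest first]: 196 @ $12.85 + 87 @ $13.00 = $3,649.60
Total COGS = $2,555.35 + $3,649.60 = $6,204.95
Ending inventory: 201 @ $13.00 + 125 @ $17.60 + 286 @ $15.15 + 338 @ $13.05 = $13,556.80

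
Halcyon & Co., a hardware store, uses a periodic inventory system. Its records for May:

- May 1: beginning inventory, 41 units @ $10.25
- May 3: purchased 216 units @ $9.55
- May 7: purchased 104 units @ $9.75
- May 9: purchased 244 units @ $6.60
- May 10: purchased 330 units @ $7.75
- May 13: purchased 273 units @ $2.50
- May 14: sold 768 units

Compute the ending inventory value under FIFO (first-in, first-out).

May 14, 768 sold [FIFO — oldest first]: 41 @ $10.25 + 216 @ $9.55 + 104 @ $9.75 + 244 @ $6.60 + 163 @ $7.75 = $6,370.70
Ending inventory: 167 @ $7.75 + 273 @ $2.50 = $1,976.75

Ending inventory = $1,976.75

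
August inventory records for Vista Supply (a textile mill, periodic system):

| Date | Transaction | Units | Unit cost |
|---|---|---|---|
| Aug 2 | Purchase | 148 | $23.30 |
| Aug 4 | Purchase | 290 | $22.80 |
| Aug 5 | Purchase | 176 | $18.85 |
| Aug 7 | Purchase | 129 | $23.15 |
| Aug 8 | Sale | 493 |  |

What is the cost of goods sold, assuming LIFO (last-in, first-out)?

COGS = $10,590.35

Aug 8, 493 sold [LIFO — newest first]: 129 @ $23.15 + 176 @ $18.85 + 188 @ $22.80 = $10,590.35
Ending inventory: 148 @ $23.30 + 102 @ $22.80 = $5,774.00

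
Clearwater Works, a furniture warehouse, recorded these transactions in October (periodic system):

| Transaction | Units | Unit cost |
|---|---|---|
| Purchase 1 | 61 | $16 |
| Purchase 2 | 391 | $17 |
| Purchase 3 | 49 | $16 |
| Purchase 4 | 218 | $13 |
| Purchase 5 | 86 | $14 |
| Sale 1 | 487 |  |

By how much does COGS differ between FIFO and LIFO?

$1,083

FIFO COGS: 61 @ $16 + 391 @ $17 + 35 @ $16 = $8,183
LIFO COGS: 86 @ $14 + 218 @ $13 + 49 @ $16 + 134 @ $17 = $7,100
Difference = |$8,183 − $7,100| = $1,083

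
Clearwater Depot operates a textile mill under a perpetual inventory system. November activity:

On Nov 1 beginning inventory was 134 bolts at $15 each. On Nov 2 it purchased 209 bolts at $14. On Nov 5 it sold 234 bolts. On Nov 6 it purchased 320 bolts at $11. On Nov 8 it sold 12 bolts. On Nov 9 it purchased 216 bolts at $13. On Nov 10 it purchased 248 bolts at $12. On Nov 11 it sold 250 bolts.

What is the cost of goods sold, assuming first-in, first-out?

COGS = $6,619

Nov 5, 234 sold [FIFO — oldest first]: 134 @ $15 + 100 @ $14 = $3,410
Nov 8, 12 sold [FIFO — oldest first]: 12 @ $14 = $168
Nov 11, 250 sold [FIFO — oldest first]: 97 @ $14 + 153 @ $11 = $3,041
Total COGS = $3,410 + $168 + $3,041 = $6,619
Ending inventory: 167 @ $11 + 216 @ $13 + 248 @ $12 = $7,621
Check: goods available $14,240 = COGS $6,619 + ending $7,621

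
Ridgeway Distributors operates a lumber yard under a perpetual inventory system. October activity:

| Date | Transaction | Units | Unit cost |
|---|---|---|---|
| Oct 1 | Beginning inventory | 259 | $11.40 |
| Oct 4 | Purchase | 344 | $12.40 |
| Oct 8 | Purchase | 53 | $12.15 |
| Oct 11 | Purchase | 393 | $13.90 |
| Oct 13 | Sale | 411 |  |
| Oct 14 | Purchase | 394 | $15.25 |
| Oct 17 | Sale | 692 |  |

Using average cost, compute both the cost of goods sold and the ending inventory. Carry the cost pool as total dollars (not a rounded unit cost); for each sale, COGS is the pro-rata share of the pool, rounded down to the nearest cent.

After Oct 1: 259 on hand, pool $2,952.60 (≈ $11.4000 each)
After Oct 4: 603 on hand, pool $7,218.20 (≈ $11.9705 each)
After Oct 8: 656 on hand, pool $7,862.15 (≈ $11.9850 each)
After Oct 11: 1049 on hand, pool $13,324.85 (≈ $12.7024 each)
Oct 13, sell 411: 411/1049 × $13,324.85 → $5,220.69
After Oct 14: 1032 on hand, pool $14,112.66 (≈ $13.6751 each)
Oct 17, sell 692: 692/1032 × $14,112.66 → $9,463.14
Total COGS = $5,220.69 + $9,463.14 = $14,683.83
Ending inventory (cost pool remaining) = $4,649.52
Check: goods available $19,333.35 = COGS $14,683.83 + ending $4,649.52

COGS = $14,683.83; ending inventory = $4,649.52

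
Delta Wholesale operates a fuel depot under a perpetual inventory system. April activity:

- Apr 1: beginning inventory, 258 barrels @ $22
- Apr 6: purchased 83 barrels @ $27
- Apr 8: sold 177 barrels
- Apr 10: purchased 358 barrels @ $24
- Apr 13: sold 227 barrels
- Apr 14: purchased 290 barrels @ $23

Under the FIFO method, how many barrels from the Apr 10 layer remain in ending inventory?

Apr 8, 177 sold [FIFO — oldest first]: 177 @ $22 = $3,894
Apr 13, 227 sold [FIFO — oldest first]: 81 @ $22 + 83 @ $27 + 63 @ $24 = $5,535
Total COGS = $3,894 + $5,535 = $9,429
Ending inventory: 295 @ $24 + 290 @ $23 = $13,750

295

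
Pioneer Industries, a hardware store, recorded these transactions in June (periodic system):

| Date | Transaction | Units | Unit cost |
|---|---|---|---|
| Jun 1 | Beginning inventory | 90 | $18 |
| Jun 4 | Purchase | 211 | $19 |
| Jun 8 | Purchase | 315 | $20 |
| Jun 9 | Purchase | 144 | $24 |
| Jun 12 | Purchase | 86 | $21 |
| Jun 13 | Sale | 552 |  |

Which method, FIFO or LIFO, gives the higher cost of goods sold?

LIFO

FIFO COGS: 90 @ $18 + 211 @ $19 + 251 @ $20 = $10,649
LIFO COGS: 86 @ $21 + 144 @ $24 + 315 @ $20 + 7 @ $19 = $11,695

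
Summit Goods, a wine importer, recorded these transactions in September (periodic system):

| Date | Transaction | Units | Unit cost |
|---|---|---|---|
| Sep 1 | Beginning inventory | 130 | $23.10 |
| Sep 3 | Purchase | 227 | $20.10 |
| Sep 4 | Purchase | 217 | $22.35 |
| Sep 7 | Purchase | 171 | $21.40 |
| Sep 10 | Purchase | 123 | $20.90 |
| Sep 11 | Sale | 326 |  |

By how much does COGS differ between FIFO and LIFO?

$2.70

FIFO COGS: 130 @ $23.10 + 196 @ $20.10 = $6,942.60
LIFO COGS: 123 @ $20.90 + 171 @ $21.40 + 32 @ $22.35 = $6,945.30
Difference = |$6,942.60 − $6,945.30| = $2.70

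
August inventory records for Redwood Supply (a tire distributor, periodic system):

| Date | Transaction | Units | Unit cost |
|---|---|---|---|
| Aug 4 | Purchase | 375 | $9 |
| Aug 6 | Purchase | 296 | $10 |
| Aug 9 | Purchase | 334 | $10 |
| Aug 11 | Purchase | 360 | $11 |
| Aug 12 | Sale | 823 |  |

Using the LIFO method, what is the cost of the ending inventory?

Ending inventory = $5,045

Aug 12, 823 sold [LIFO — newest first]: 360 @ $11 + 334 @ $10 + 129 @ $10 = $8,590
Ending inventory: 375 @ $9 + 167 @ $10 = $5,045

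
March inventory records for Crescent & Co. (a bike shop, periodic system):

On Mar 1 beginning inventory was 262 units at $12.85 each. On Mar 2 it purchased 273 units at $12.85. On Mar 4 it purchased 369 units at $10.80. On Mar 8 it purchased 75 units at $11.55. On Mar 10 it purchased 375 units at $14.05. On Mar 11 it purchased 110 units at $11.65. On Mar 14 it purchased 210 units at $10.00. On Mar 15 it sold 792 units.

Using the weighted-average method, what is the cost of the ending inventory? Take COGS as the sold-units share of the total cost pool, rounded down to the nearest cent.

Ending inventory = $10,735.98

Mar 15, sell 792: 792/1674 × $20,376.45 → $9,640.47
Ending inventory (cost pool remaining) = $10,735.98
Check: goods available $20,376.45 = COGS $9,640.47 + ending $10,735.98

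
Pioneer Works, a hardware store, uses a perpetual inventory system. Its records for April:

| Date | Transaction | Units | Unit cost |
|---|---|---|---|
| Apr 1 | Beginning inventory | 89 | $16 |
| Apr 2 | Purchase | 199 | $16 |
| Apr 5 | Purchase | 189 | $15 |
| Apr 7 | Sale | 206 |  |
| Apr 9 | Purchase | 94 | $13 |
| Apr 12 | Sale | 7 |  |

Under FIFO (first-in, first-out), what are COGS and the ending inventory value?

COGS = $3,408; ending inventory = $5,257

Apr 7, 206 sold [FIFO — oldest first]: 89 @ $16 + 117 @ $16 = $3,296
Apr 12, 7 sold [FIFO — oldest first]: 7 @ $16 = $112
Total COGS = $3,296 + $112 = $3,408
Ending inventory: 75 @ $16 + 189 @ $15 + 94 @ $13 = $5,257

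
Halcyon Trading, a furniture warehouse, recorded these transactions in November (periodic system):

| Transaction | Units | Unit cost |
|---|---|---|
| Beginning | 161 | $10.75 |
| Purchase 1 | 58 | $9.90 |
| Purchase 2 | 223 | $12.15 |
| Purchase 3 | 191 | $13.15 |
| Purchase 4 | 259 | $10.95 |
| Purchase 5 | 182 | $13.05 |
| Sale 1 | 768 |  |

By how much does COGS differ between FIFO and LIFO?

$370.90

FIFO COGS: 161 @ $10.75 + 58 @ $9.90 + 223 @ $12.15 + 191 @ $13.15 + 135 @ $10.95 = $9,004.30
LIFO COGS: 182 @ $13.05 + 259 @ $10.95 + 191 @ $13.15 + 136 @ $12.15 = $9,375.20
Difference = |$9,004.30 − $9,375.20| = $370.90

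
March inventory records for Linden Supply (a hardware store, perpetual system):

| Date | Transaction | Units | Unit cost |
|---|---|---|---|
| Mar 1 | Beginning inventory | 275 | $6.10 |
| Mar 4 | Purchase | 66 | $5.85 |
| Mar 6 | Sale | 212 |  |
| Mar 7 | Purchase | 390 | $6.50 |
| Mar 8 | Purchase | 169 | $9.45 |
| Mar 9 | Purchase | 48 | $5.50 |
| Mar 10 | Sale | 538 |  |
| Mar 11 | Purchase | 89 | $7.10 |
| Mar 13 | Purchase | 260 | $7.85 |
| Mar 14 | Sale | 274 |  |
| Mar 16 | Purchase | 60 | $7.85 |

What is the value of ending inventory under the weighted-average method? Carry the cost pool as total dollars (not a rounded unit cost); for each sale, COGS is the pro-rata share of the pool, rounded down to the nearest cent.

Ending inventory = $2,500.06

After Mar 1: 275 on hand, pool $1,677.50 (≈ $6.1000 each)
After Mar 4: 341 on hand, pool $2,063.60 (≈ $6.0516 each)
Mar 6, sell 212: 212/341 × $2,063.60 → $1,282.94
After Mar 7: 519 on hand, pool $3,315.66 (≈ $6.3886 each)
After Mar 8: 688 on hand, pool $4,912.71 (≈ $7.1406 each)
After Mar 9: 736 on hand, pool $5,176.71 (≈ $7.0336 each)
Mar 10, sell 538: 538/736 × $5,176.71 → $3,784.06
After Mar 11: 287 on hand, pool $2,024.55 (≈ $7.0542 each)
After Mar 13: 547 on hand, pool $4,065.55 (≈ $7.4324 each)
Mar 14, sell 274: 274/547 × $4,065.55 → $2,036.49
After Mar 16: 333 on hand, pool $2,500.06 (≈ $7.5077 each)
Total COGS = $1,282.94 + $3,784.06 + $2,036.49 = $7,103.49
Ending inventory (cost pool remaining) = $2,500.06
Check: goods available $9,603.55 = COGS $7,103.49 + ending $2,500.06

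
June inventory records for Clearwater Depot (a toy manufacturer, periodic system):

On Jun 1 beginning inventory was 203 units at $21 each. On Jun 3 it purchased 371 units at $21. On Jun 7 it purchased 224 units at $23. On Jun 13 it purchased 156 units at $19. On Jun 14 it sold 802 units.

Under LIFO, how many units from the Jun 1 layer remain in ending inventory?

152

Jun 14, 802 sold [LIFO — newest first]: 156 @ $19 + 224 @ $23 + 371 @ $21 + 51 @ $21 = $16,978
Ending inventory: 152 @ $21 = $3,192
Check: goods available $20,170 = COGS $16,978 + ending $3,192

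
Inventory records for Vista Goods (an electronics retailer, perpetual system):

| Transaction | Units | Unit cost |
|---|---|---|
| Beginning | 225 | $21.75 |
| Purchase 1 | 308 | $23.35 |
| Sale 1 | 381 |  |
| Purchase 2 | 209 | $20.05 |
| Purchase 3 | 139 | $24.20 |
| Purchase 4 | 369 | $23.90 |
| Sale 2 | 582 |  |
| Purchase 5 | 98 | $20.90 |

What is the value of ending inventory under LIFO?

Ending inventory = $8,060.95

Sale 1 (381) [LIFO — newest first]: 308 @ $23.35 + 73 @ $21.75 = $8,779.55
Sale 2 (582) [LIFO — newest first]: 369 @ $23.90 + 139 @ $24.20 + 74 @ $20.05 = $13,666.60
Total COGS = $8,779.55 + $13,666.60 = $22,446.15
Ending inventory: 152 @ $21.75 + 135 @ $20.05 + 98 @ $20.90 = $8,060.95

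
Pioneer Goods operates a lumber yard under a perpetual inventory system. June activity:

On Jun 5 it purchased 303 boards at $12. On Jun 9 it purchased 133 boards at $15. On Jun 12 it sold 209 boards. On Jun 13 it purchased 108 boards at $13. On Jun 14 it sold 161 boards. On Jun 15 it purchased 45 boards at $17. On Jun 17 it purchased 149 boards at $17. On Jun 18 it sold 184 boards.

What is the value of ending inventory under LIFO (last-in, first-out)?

Jun 12, 209 sold [LIFO — newest first]: 133 @ $15 + 76 @ $12 = $2,907
Jun 14, 161 sold [LIFO — newest first]: 108 @ $13 + 53 @ $12 = $2,040
Jun 18, 184 sold [LIFO — newest first]: 149 @ $17 + 35 @ $17 = $3,128
Total COGS = $2,907 + $2,040 + $3,128 = $8,075
Ending inventory: 174 @ $12 + 10 @ $17 = $2,258

Ending inventory = $2,258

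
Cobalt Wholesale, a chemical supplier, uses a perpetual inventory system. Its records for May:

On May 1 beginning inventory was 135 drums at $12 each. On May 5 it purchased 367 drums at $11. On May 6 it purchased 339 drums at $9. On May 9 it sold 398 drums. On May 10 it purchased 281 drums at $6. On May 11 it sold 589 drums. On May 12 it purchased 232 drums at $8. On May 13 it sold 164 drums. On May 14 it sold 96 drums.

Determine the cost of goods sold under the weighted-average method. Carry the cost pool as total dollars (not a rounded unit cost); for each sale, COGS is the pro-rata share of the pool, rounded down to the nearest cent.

COGS = $11,367.84

After May 1: 135 on hand, pool $1,620.00 (≈ $12.0000 each)
After May 5: 502 on hand, pool $5,657.00 (≈ $11.2689 each)
After May 6: 841 on hand, pool $8,708.00 (≈ $10.3543 each)
May 9, sell 398: 398/841 × $8,708.00 → $4,121.02
After May 10: 724 on hand, pool $6,272.98 (≈ $8.6643 each)
May 11, sell 589: 589/724 × $6,272.98 → $5,103.29
After May 12: 367 on hand, pool $3,025.69 (≈ $8.2444 each)
May 13, sell 164: 164/367 × $3,025.69 → $1,352.07
May 14, sell 96: 96/203 × $1,673.62 → $791.46
Total COGS = $4,121.02 + $5,103.29 + $1,352.07 + $791.46 = $11,367.84
Ending inventory (cost pool remaining) = $882.16
Check: goods available $12,250.00 = COGS $11,367.84 + ending $882.16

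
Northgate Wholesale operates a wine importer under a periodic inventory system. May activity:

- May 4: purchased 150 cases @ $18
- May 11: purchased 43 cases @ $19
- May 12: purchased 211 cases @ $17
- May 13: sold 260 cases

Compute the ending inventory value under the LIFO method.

Ending inventory = $2,592

May 13, 260 sold [LIFO — newest first]: 211 @ $17 + 43 @ $19 + 6 @ $18 = $4,512
Ending inventory: 144 @ $18 = $2,592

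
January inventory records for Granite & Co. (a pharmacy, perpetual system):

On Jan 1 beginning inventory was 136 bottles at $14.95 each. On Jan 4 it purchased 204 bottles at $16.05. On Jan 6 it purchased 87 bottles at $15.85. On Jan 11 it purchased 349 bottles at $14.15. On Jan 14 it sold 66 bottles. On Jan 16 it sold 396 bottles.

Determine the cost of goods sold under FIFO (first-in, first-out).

COGS = $7,181.60

Jan 14, 66 sold [FIFO — oldest first]: 66 @ $14.95 = $986.70
Jan 16, 396 sold [FIFO — oldest first]: 70 @ $14.95 + 204 @ $16.05 + 87 @ $15.85 + 35 @ $14.15 = $6,194.90
Total COGS = $986.70 + $6,194.90 = $7,181.60
Ending inventory: 314 @ $14.15 = $4,443.10
Check: goods available $11,624.70 = COGS $7,181.60 + ending $4,443.10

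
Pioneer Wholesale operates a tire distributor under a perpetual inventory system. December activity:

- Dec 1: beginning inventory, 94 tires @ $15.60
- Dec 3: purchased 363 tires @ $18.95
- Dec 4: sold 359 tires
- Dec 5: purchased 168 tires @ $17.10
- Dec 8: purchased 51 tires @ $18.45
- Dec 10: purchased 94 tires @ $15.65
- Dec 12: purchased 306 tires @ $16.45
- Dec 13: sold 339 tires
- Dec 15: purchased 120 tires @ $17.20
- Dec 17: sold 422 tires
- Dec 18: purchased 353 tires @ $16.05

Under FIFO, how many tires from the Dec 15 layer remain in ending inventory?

76

Dec 4, 359 sold [FIFO — oldest first]: 94 @ $15.60 + 265 @ $18.95 = $6,488.15
Dec 13, 339 sold [FIFO — oldest first]: 98 @ $18.95 + 168 @ $17.10 + 51 @ $18.45 + 22 @ $15.65 = $6,015.15
Dec 17, 422 sold [FIFO — oldest first]: 72 @ $15.65 + 306 @ $16.45 + 44 @ $17.20 = $6,917.30
Total COGS = $6,488.15 + $6,015.15 + $6,917.30 = $19,420.60
Ending inventory: 76 @ $17.20 + 353 @ $16.05 = $6,972.85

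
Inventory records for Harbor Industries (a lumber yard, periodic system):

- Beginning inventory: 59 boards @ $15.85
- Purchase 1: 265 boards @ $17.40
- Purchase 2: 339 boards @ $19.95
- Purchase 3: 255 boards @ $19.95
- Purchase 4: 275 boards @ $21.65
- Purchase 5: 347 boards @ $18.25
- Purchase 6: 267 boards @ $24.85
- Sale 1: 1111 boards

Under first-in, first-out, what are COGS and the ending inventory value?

COGS = $21,574.90; ending inventory = $14,743.00

Sale 1 (1111) [FIFO — oldest first]: 59 @ $15.85 + 265 @ $17.40 + 339 @ $19.95 + 255 @ $19.95 + 193 @ $21.65 = $21,574.90
Ending inventory: 82 @ $21.65 + 347 @ $18.25 + 267 @ $24.85 = $14,743.00
Check: goods available $36,317.90 = COGS $21,574.90 + ending $14,743.00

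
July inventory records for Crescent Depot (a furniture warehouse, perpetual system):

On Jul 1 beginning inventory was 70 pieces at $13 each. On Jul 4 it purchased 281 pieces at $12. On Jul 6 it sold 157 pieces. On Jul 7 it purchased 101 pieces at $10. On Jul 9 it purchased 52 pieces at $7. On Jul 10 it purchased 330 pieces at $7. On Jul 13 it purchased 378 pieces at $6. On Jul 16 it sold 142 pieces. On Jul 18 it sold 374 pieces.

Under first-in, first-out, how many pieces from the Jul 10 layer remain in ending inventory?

161

Jul 6, 157 sold [FIFO — oldest first]: 70 @ $13 + 87 @ $12 = $1,954
Jul 16, 142 sold [FIFO — oldest first]: 142 @ $12 = $1,704
Jul 18, 374 sold [FIFO — oldest first]: 52 @ $12 + 101 @ $10 + 52 @ $7 + 169 @ $7 = $3,181
Total COGS = $1,954 + $1,704 + $3,181 = $6,839
Ending inventory: 161 @ $7 + 378 @ $6 = $3,395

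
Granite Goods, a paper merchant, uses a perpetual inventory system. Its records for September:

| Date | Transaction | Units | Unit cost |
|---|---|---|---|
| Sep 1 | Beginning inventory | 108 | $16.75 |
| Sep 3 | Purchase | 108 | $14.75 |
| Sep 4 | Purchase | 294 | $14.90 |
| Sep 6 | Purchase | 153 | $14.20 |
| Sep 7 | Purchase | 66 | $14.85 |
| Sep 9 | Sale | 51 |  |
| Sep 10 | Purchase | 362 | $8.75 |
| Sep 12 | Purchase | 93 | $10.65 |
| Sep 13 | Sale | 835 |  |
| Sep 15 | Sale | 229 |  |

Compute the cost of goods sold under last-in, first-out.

Sep 9, 51 sold [LIFO — newest first]: 51 @ $14.85 = $757.35
Sep 13, 835 sold [LIFO — newest first]: 93 @ $10.65 + 362 @ $8.75 + 15 @ $14.85 + 153 @ $14.20 + 212 @ $14.90 = $9,712.10
Sep 15, 229 sold [LIFO — newest first]: 82 @ $14.90 + 108 @ $14.75 + 39 @ $16.75 = $3,468.05
Total COGS = $757.35 + $9,712.10 + $3,468.05 = $13,937.50
Ending inventory: 69 @ $16.75 = $1,155.75

COGS = $13,937.50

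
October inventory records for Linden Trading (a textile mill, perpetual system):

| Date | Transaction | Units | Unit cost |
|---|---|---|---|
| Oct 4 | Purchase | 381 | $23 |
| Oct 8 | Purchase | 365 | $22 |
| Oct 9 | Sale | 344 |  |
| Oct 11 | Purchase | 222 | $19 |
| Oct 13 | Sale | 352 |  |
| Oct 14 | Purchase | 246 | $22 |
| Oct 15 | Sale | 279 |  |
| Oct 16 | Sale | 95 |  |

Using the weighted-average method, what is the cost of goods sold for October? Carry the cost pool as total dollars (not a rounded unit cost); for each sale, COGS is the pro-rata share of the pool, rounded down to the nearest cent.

After Oct 4: 381 on hand, pool $8,763.00 (≈ $23.0000 each)
After Oct 8: 746 on hand, pool $16,793.00 (≈ $22.5107 each)
Oct 9, sell 344: 344/746 × $16,793.00 → $7,743.68
After Oct 11: 624 on hand, pool $13,267.32 (≈ $21.2617 each)
Oct 13, sell 352: 352/624 × $13,267.32 → $7,484.12
After Oct 14: 518 on hand, pool $11,195.20 (≈ $21.6124 each)
Oct 15, sell 279: 279/518 × $11,195.20 → $6,029.84
Oct 16, sell 95: 95/239 × $5,165.36 → $2,053.17
Total COGS = $7,743.68 + $7,484.12 + $6,029.84 + $2,053.17 = $23,310.81
Ending inventory (cost pool remaining) = $3,112.19
Check: goods available $26,423.00 = COGS $23,310.81 + ending $3,112.19

COGS = $23,310.81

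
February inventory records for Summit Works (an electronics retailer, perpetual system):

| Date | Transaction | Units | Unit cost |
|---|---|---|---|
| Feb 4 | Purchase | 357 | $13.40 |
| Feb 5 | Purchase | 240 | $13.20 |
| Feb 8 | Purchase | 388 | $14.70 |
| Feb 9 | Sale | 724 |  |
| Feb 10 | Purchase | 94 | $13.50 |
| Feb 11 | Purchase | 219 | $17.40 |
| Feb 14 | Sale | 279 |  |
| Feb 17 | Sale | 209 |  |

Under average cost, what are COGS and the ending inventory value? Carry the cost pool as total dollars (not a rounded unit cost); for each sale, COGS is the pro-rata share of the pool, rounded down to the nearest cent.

After Feb 4: 357 on hand, pool $4,783.80 (≈ $13.4000 each)
After Feb 5: 597 on hand, pool $7,951.80 (≈ $13.3196 each)
After Feb 8: 985 on hand, pool $13,655.40 (≈ $13.8634 each)
Feb 9, sell 724: 724/985 × $13,655.40 → $10,037.06
After Feb 10: 355 on hand, pool $4,887.34 (≈ $13.7672 each)
After Feb 11: 574 on hand, pool $8,697.94 (≈ $15.1532 each)
Feb 14, sell 279: 279/574 × $8,697.94 → $4,227.74
Feb 17, sell 209: 209/295 × $4,470.20 → $3,167.02
Total COGS = $10,037.06 + $4,227.74 + $3,167.02 = $17,431.82
Ending inventory (cost pool remaining) = $1,303.18

COGS = $17,431.82; ending inventory = $1,303.18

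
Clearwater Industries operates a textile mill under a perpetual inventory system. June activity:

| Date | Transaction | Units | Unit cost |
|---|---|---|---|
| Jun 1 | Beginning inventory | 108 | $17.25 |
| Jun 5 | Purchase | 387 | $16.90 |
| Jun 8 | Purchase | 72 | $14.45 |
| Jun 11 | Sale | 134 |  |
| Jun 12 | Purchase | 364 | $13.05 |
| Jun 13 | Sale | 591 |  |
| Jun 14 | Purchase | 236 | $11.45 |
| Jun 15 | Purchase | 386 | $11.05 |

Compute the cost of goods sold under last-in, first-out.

COGS = $10,674.70

Jun 11, 134 sold [LIFO — newest first]: 72 @ $14.45 + 62 @ $16.90 = $2,088.20
Jun 13, 591 sold [LIFO — newest first]: 364 @ $13.05 + 227 @ $16.90 = $8,586.50
Total COGS = $2,088.20 + $8,586.50 = $10,674.70
Ending inventory: 108 @ $17.25 + 98 @ $16.90 + 236 @ $11.45 + 386 @ $11.05 = $10,486.70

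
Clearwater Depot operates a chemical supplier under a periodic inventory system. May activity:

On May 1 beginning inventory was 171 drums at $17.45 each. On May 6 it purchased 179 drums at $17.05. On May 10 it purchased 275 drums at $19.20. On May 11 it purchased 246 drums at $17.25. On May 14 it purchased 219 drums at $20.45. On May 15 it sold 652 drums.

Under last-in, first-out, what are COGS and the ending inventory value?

May 15, 652 sold [LIFO — newest first]: 219 @ $20.45 + 246 @ $17.25 + 187 @ $19.20 = $12,312.45
Ending inventory: 171 @ $17.45 + 179 @ $17.05 + 88 @ $19.20 = $7,725.50

COGS = $12,312.45; ending inventory = $7,725.50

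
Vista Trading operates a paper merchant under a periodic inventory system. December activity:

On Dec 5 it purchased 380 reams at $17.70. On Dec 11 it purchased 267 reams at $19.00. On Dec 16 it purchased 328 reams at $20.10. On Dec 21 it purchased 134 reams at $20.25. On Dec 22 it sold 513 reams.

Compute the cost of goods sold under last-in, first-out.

COGS = $10,275.30

Dec 22, 513 sold [LIFO — newest first]: 134 @ $20.25 + 328 @ $20.10 + 51 @ $19.00 = $10,275.30
Ending inventory: 380 @ $17.70 + 216 @ $19.00 = $10,830.00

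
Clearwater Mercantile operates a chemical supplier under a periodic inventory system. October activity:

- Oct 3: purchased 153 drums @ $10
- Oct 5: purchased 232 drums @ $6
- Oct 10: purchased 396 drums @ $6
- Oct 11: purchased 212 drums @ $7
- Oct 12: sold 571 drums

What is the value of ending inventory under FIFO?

Oct 12, 571 sold [FIFO — oldest first]: 153 @ $10 + 232 @ $6 + 186 @ $6 = $4,038
Ending inventory: 210 @ $6 + 212 @ $7 = $2,744
Check: goods available $6,782 = COGS $4,038 + ending $2,744

Ending inventory = $2,744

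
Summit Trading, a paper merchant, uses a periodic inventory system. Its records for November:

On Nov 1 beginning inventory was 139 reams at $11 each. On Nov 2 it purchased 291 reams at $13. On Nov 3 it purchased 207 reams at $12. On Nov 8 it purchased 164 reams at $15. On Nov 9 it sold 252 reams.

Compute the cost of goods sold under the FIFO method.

Nov 9, 252 sold [FIFO — oldest first]: 139 @ $11 + 113 @ $13 = $2,998
Ending inventory: 178 @ $13 + 207 @ $12 + 164 @ $15 = $7,258
Check: goods available $10,256 = COGS $2,998 + ending $7,258

COGS = $2,998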